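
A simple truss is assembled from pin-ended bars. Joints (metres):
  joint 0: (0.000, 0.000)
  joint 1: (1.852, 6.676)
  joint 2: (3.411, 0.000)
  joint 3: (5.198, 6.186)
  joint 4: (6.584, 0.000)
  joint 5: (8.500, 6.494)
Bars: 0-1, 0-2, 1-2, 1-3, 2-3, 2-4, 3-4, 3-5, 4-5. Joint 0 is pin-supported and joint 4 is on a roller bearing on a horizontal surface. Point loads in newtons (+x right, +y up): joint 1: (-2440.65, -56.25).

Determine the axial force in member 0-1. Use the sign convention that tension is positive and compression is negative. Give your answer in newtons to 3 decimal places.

N=6 nodes, M=9 members, R=3 reactions → 2N=12, M+R=12
member 0 (0-1): L=6.9281, (cx,cy)=(0.2673,0.9636)
member 1 (0-2): L=3.4110, (cx,cy)=(1.0000,0.0000)
member 2 (1-2): L=6.8556, (cx,cy)=(0.2274,-0.9738)
member 3 (1-3): L=3.3817, (cx,cy)=(0.9894,-0.1449)
member 4 (2-3): L=6.4389, (cx,cy)=(0.2775,0.9607)
member 5 (2-4): L=3.1730, (cx,cy)=(1.0000,0.0000)
member 6 (3-4): L=6.3394, (cx,cy)=(0.2186,-0.9758)
member 7 (3-5): L=3.3163, (cx,cy)=(0.9957,0.0929)
member 8 (4-5): L=6.7708, (cx,cy)=(0.2830,0.9591)
solve A·x = −loads:
  F[0-1] = -2610.1685 N (compression)
  F[0-2] = -1742.9094 N (compression)
  F[1-2] = +2343.1127 N (tension)
  F[1-3] = +1222.9809 N (tension)
  F[2-3] = -2375.0220 N (compression)
  F[2-4] = -550.9342 N (compression)
  F[3-4] = +2519.8953 N (tension)
  F[3-5] = -0.0000 N (tension)
  F[4-5] = +0.0000 N (tension)
  Rx@0 = +2440.6500 N
  Ry@0 = +2515.1814 N
  Ry@4 = -2458.9314 N

-2610.168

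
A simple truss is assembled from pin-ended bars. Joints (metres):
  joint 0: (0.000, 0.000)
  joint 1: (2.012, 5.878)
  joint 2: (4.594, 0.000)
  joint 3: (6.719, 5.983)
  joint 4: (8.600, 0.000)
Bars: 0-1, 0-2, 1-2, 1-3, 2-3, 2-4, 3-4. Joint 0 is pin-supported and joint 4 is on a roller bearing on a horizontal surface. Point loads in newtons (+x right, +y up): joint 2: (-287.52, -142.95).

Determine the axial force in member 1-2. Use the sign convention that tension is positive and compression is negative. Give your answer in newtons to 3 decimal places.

71.473

N=5 nodes, M=7 members, R=3 reactions → 2N=10, M+R=10
member 0 (0-1): L=6.2128, (cx,cy)=(0.3238,0.9461)
member 1 (0-2): L=4.5940, (cx,cy)=(1.0000,0.0000)
member 2 (1-2): L=6.4201, (cx,cy)=(0.4022,-0.9156)
member 3 (1-3): L=4.7082, (cx,cy)=(0.9998,0.0223)
member 4 (2-3): L=6.3492, (cx,cy)=(0.3347,0.9423)
member 5 (2-4): L=4.0060, (cx,cy)=(1.0000,0.0000)
member 6 (3-4): L=6.2717, (cx,cy)=(0.2999,-0.9540)
solve A·x = −loads:
  F[0-1] = -70.3810 N (compression)
  F[0-2] = -264.7273 N (compression)
  F[1-2] = +71.4735 N (tension)
  F[1-3] = -51.5503 N (compression)
  F[2-3] = +82.2553 N (tension)
  F[2-4] = +24.0075 N (tension)
  F[3-4] = -80.0468 N (compression)
  Rx@0 = +287.5200 N
  Ry@0 = +66.5881 N
  Ry@4 = +76.3619 N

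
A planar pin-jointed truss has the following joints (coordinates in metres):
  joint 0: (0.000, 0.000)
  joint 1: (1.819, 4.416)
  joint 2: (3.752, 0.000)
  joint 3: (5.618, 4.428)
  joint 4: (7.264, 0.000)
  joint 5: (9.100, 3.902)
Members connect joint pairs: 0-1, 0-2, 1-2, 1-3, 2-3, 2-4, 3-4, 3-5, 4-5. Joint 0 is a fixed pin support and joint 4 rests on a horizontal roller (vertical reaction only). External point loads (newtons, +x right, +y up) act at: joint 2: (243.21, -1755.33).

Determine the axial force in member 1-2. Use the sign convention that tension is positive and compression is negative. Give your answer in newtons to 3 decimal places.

N=6 nodes, M=9 members, R=3 reactions → 2N=12, M+R=12
member 0 (0-1): L=4.7760, (cx,cy)=(0.3809,0.9246)
member 1 (0-2): L=3.7520, (cx,cy)=(1.0000,0.0000)
member 2 (1-2): L=4.8205, (cx,cy)=(0.4010,-0.9161)
member 3 (1-3): L=3.7990, (cx,cy)=(1.0000,0.0032)
member 4 (2-3): L=4.8051, (cx,cy)=(0.3883,0.9215)
member 5 (2-4): L=3.5120, (cx,cy)=(1.0000,0.0000)
member 6 (3-4): L=4.7240, (cx,cy)=(0.3484,-0.9373)
member 7 (3-5): L=3.5215, (cx,cy)=(0.9888,-0.1494)
member 8 (4-5): L=4.3124, (cx,cy)=(0.4258,0.9048)
solve A·x = −loads:
  F[0-1] = -917.8449 N (compression)
  F[0-2] = +592.7856 N (tension)
  F[1-2] = +923.9277 N (tension)
  F[1-3] = -720.0677 N (compression)
  F[2-3] = +986.3480 N (tension)
  F[2-4] = +337.0296 N (tension)
  F[3-4] = -967.2778 N (compression)
  F[3-5] = +0.0000 N (tension)
  F[4-5] = -0.0000 N (compression)
  Rx@0 = -243.2100 N
  Ry@0 = +848.6673 N
  Ry@4 = +906.6627 N

923.928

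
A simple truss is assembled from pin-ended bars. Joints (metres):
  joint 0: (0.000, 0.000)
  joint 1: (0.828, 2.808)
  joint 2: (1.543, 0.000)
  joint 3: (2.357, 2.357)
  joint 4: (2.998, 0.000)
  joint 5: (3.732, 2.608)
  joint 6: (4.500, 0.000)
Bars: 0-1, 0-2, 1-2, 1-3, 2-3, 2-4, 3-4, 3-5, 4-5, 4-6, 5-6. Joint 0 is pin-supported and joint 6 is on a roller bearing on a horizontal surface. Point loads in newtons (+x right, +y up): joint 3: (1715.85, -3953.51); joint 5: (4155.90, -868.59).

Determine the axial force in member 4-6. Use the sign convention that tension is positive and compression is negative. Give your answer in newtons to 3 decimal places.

N=7 nodes, M=11 members, R=3 reactions → 2N=14, M+R=14
member 0 (0-1): L=2.9275, (cx,cy)=(0.2828,0.9592)
member 1 (0-2): L=1.5430, (cx,cy)=(1.0000,0.0000)
member 2 (1-2): L=2.8976, (cx,cy)=(0.2468,-0.9691)
member 3 (1-3): L=1.5941, (cx,cy)=(0.9591,-0.2829)
member 4 (2-3): L=2.4936, (cx,cy)=(0.3264,0.9452)
member 5 (2-4): L=1.4550, (cx,cy)=(1.0000,0.0000)
member 6 (3-4): L=2.4426, (cx,cy)=(0.2624,-0.9650)
member 7 (3-5): L=1.3977, (cx,cy)=(0.9837,0.1796)
member 8 (4-5): L=2.7093, (cx,cy)=(0.2709,0.9626)
member 9 (4-6): L=1.5020, (cx,cy)=(1.0000,0.0000)
member 10 (5-6): L=2.7187, (cx,cy)=(0.2825,-0.9593)
solve A·x = −loads:
  F[0-1] = +1330.6412 N (tension)
  F[0-2] = +5495.4021 N (tension)
  F[1-2] = -1547.8405 N (compression)
  F[1-3] = +790.5857 N (tension)
  F[2-3] = +1586.9094 N (tension)
  F[2-4] = +4595.4396 N (tension)
  F[3-4] = -5242.6519 N (compression)
  F[3-5] = +951.7323 N (tension)
  F[4-5] = +5255.4492 N (tension)
  F[4-6] = +1795.8509 N (tension)
  F[5-6] = -6357.3335 N (compression)
  Rx@0 = -5871.7500 N
  Ry@0 = -1276.3104 N
  Ry@6 = +6098.4104 N

1795.851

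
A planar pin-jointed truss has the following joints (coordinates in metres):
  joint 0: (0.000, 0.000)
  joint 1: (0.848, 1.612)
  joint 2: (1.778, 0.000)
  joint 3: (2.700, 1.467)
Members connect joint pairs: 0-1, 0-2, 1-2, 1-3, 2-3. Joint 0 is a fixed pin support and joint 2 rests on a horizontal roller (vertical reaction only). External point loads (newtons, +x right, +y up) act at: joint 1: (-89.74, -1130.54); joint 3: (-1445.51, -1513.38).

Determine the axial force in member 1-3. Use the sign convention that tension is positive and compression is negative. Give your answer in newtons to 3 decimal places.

N=4 nodes, M=5 members, R=3 reactions → 2N=8, M+R=8
member 0 (0-1): L=1.8214, (cx,cy)=(0.4656,0.8850)
member 1 (0-2): L=1.7780, (cx,cy)=(1.0000,0.0000)
member 2 (1-2): L=1.8610, (cx,cy)=(0.4997,-0.8662)
member 3 (1-3): L=1.8577, (cx,cy)=(0.9969,-0.0781)
member 4 (2-3): L=1.7327, (cx,cy)=(0.5321,0.8467)
solve A·x = −loads:
  F[0-1] = -1220.9876 N (compression)
  F[0-2] = -966.8004 N (compression)
  F[1-2] = -15.0769 N (compression)
  F[1-3] = -472.6172 N (compression)
  F[2-3] = -1831.0285 N (compression)
  Rx@0 = +1535.2500 N
  Ry@0 = +1080.5905 N
  Ry@2 = +1563.3295 N

-472.617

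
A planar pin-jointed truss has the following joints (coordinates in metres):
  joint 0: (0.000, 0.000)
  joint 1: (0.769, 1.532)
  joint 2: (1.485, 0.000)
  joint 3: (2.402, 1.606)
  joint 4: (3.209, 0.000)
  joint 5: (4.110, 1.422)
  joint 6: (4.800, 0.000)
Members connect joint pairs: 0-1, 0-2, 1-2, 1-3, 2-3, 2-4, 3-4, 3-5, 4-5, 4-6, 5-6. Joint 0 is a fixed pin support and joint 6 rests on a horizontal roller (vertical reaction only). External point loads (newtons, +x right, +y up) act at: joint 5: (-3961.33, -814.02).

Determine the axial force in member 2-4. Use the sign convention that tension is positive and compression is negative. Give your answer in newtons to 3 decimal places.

N=7 nodes, M=11 members, R=3 reactions → 2N=14, M+R=14
member 0 (0-1): L=1.7142, (cx,cy)=(0.4486,0.8937)
member 1 (0-2): L=1.4850, (cx,cy)=(1.0000,0.0000)
member 2 (1-2): L=1.6911, (cx,cy)=(0.4234,-0.9059)
member 3 (1-3): L=1.6347, (cx,cy)=(0.9990,0.0453)
member 4 (2-3): L=1.8494, (cx,cy)=(0.4958,0.8684)
member 5 (2-4): L=1.7240, (cx,cy)=(1.0000,0.0000)
member 6 (3-4): L=1.7974, (cx,cy)=(0.4490,-0.8935)
member 7 (3-5): L=1.7179, (cx,cy)=(0.9942,-0.1071)
member 8 (4-5): L=1.6834, (cx,cy)=(0.5352,0.8447)
member 9 (4-6): L=1.5910, (cx,cy)=(1.0000,0.0000)
member 10 (5-6): L=1.5806, (cx,cy)=(0.4366,-0.8997)
solve A·x = −loads:
  F[0-1] = -1444.0212 N (compression)
  F[0-2] = -3313.5231 N (compression)
  F[1-2] = +1363.2750 N (tension)
  F[1-3] = -1226.2792 N (compression)
  F[2-3] = -1422.1944 N (compression)
  F[2-4] = -2031.1160 N (compression)
  F[3-4] = +1773.0224 N (tension)
  F[3-5] = -2742.0630 N (compression)
  F[4-5] = -1875.5015 N (compression)
  F[4-6] = -231.2322 N (compression)
  F[5-6] = +529.6774 N (tension)
  Rx@0 = +3961.3300 N
  Ry@0 = +1290.5594 N
  Ry@6 = -476.5394 N

-2031.116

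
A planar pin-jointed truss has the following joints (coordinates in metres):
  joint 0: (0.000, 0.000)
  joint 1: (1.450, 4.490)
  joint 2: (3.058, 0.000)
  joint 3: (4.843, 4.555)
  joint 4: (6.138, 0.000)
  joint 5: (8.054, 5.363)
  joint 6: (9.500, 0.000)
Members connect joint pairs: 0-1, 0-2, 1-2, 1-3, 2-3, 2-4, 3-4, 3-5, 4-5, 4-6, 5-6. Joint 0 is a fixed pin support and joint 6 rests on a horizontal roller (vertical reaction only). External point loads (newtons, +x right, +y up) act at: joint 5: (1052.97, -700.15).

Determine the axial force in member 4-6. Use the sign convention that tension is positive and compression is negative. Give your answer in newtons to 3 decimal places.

N=7 nodes, M=11 members, R=3 reactions → 2N=14, M+R=14
member 0 (0-1): L=4.7183, (cx,cy)=(0.3073,0.9516)
member 1 (0-2): L=3.0580, (cx,cy)=(1.0000,0.0000)
member 2 (1-2): L=4.7693, (cx,cy)=(0.3372,-0.9414)
member 3 (1-3): L=3.3936, (cx,cy)=(0.9998,0.0192)
member 4 (2-3): L=4.8923, (cx,cy)=(0.3649,0.9311)
member 5 (2-4): L=3.0800, (cx,cy)=(1.0000,0.0000)
member 6 (3-4): L=4.7355, (cx,cy)=(0.2735,-0.9619)
member 7 (3-5): L=3.3111, (cx,cy)=(0.9698,0.2440)
member 8 (4-5): L=5.6950, (cx,cy)=(0.3364,0.9417)
member 9 (4-6): L=3.3620, (cx,cy)=(1.0000,0.0000)
member 10 (5-6): L=5.5545, (cx,cy)=(0.2603,-0.9655)
solve A·x = −loads:
  F[0-1] = +512.6677 N (tension)
  F[0-2] = +895.4209 N (tension)
  F[1-2] = -511.4860 N (compression)
  F[1-3] = +330.0622 N (tension)
  F[2-3] = +517.1915 N (tension)
  F[2-4] = +534.2650 N (tension)
  F[3-4] = -346.6929 N (compression)
  F[3-5] = +632.6395 N (tension)
  F[4-5] = +354.1206 N (tension)
  F[4-6] = +320.3172 N (tension)
  F[5-6] = -1230.4343 N (compression)
  Rx@0 = -1052.9700 N
  Ry@0 = -487.8591 N
  Ry@6 = +1188.0091 N

320.317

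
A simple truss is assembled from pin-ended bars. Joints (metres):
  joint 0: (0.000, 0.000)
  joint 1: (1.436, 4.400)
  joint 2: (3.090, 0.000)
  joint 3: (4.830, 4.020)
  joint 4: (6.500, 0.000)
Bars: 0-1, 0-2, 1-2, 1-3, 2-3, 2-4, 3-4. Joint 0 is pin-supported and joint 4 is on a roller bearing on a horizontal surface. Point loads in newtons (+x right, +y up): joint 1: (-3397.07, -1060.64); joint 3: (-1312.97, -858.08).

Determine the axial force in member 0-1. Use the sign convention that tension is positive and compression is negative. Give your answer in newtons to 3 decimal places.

-4374.215

N=5 nodes, M=7 members, R=3 reactions → 2N=10, M+R=10
member 0 (0-1): L=4.6284, (cx,cy)=(0.3103,0.9507)
member 1 (0-2): L=3.0900, (cx,cy)=(1.0000,0.0000)
member 2 (1-2): L=4.7006, (cx,cy)=(0.3519,-0.9360)
member 3 (1-3): L=3.4152, (cx,cy)=(0.9938,-0.1113)
member 4 (2-3): L=4.3804, (cx,cy)=(0.3972,0.9177)
member 5 (2-4): L=3.4100, (cx,cy)=(1.0000,0.0000)
member 6 (3-4): L=4.3531, (cx,cy)=(0.3836,-0.9235)
solve A·x = −loads:
  F[0-1] = -4374.2147 N (compression)
  F[0-2] = -3352.9034 N (compression)
  F[1-2] = +3200.0357 N (tension)
  F[1-3] = +919.6494 N (tension)
  F[2-3] = -3263.9407 N (compression)
  F[2-4] = -930.3966 N (compression)
  F[3-4] = +2425.2036 N (tension)
  Rx@0 = +4710.0400 N
  Ry@0 = +4158.3572 N
  Ry@4 = -2239.6372 N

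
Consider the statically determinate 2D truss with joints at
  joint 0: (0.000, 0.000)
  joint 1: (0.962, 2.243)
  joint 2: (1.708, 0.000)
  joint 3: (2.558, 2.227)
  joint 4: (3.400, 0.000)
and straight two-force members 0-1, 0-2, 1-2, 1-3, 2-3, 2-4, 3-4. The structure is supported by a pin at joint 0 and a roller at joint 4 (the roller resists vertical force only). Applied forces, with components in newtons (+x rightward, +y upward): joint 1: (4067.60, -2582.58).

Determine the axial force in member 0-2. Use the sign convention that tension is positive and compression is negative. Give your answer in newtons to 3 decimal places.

3710.953

N=5 nodes, M=7 members, R=3 reactions → 2N=10, M+R=10
member 0 (0-1): L=2.4406, (cx,cy)=(0.3942,0.9190)
member 1 (0-2): L=1.7080, (cx,cy)=(1.0000,0.0000)
member 2 (1-2): L=2.3638, (cx,cy)=(0.3156,-0.9489)
member 3 (1-3): L=1.5961, (cx,cy)=(0.9999,-0.0100)
member 4 (2-3): L=2.3837, (cx,cy)=(0.3566,0.9343)
member 5 (2-4): L=1.6920, (cx,cy)=(1.0000,0.0000)
member 6 (3-4): L=2.3809, (cx,cy)=(0.3537,-0.9354)
solve A·x = −loads:
  F[0-1] = +904.8124 N (tension)
  F[0-2] = +3710.9532 N (tension)
  F[1-2] = -3570.7153 N (compression)
  F[1-3] = -2584.1899 N (compression)
  F[2-3] = +3626.6422 N (tension)
  F[2-4] = +1290.8415 N (tension)
  F[3-4] = -3650.0150 N (compression)
  Rx@0 = -4067.6000 N
  Ry@0 = -831.5579 N
  Ry@4 = +3414.1379 N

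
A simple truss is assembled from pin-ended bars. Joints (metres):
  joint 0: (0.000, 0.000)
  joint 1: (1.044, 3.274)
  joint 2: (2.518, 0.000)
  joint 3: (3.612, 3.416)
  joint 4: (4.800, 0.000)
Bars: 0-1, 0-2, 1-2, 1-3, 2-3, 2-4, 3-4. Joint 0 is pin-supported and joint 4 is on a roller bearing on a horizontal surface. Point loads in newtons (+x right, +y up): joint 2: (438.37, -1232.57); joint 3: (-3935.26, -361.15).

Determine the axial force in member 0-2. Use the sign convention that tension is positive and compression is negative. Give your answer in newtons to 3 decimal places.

N=5 nodes, M=7 members, R=3 reactions → 2N=10, M+R=10
member 0 (0-1): L=3.4364, (cx,cy)=(0.3038,0.9527)
member 1 (0-2): L=2.5180, (cx,cy)=(1.0000,0.0000)
member 2 (1-2): L=3.5905, (cx,cy)=(0.4105,-0.9118)
member 3 (1-3): L=2.5719, (cx,cy)=(0.9985,0.0552)
member 4 (2-3): L=3.5869, (cx,cy)=(0.3050,0.9524)
member 5 (2-4): L=2.2820, (cx,cy)=(1.0000,0.0000)
member 6 (3-4): L=3.6167, (cx,cy)=(0.3285,-0.9445)
solve A·x = −loads:
  F[0-1] = -3648.4060 N (compression)
  F[0-2] = -2388.4891 N (compression)
  F[1-2] = +3653.8183 N (tension)
  F[1-3] = -2612.3760 N (compression)
  F[2-3] = -2204.1817 N (compression)
  F[2-4] = -654.5972 N (compression)
  F[3-4] = +1992.8205 N (tension)
  Rx@0 = +3496.8900 N
  Ry@0 = +3475.9623 N
  Ry@4 = -1882.2423 N

-2388.489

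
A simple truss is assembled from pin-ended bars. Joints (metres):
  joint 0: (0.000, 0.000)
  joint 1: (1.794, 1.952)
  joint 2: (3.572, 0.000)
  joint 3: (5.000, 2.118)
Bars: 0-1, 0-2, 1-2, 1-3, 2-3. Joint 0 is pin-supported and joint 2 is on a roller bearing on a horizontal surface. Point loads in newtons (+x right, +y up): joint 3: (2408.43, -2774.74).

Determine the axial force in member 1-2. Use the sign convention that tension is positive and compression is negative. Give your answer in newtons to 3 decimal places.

N=4 nodes, M=5 members, R=3 reactions → 2N=8, M+R=8
member 0 (0-1): L=2.6512, (cx,cy)=(0.6767,0.7363)
member 1 (0-2): L=3.5720, (cx,cy)=(1.0000,0.0000)
member 2 (1-2): L=2.6404, (cx,cy)=(0.6734,-0.7393)
member 3 (1-3): L=3.2103, (cx,cy)=(0.9987,0.0517)
member 4 (2-3): L=2.5544, (cx,cy)=(0.5590,0.8291)
solve A·x = −loads:
  F[0-1] = +3446.1790 N (tension)
  F[0-2] = +76.4677 N (tension)
  F[1-2] = -3121.5928 N (compression)
  F[1-3] = +4439.9477 N (tension)
  F[2-3] = -3623.3861 N (compression)
  Rx@0 = -2408.4300 N
  Ry@0 = -2537.3414 N
  Ry@2 = +5312.0814 N

-3121.593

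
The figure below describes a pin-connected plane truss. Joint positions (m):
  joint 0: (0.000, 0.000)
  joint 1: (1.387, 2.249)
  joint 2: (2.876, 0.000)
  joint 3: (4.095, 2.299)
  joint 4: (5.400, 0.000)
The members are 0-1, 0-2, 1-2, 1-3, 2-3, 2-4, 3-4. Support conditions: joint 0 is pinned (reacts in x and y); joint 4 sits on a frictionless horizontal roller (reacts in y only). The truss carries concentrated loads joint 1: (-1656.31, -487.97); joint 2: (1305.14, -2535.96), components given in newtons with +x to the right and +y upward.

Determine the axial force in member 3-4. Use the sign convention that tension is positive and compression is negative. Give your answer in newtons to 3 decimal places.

N=5 nodes, M=7 members, R=3 reactions → 2N=10, M+R=10
member 0 (0-1): L=2.6423, (cx,cy)=(0.5249,0.8512)
member 1 (0-2): L=2.8760, (cx,cy)=(1.0000,0.0000)
member 2 (1-2): L=2.6972, (cx,cy)=(0.5520,-0.8338)
member 3 (1-3): L=2.7085, (cx,cy)=(0.9998,0.0185)
member 4 (2-3): L=2.6022, (cx,cy)=(0.4685,0.8835)
member 5 (2-4): L=2.5240, (cx,cy)=(1.0000,0.0000)
member 6 (3-4): L=2.6436, (cx,cy)=(0.4937,-0.8697)
solve A·x = −loads:
  F[0-1] = -2629.1252 N (compression)
  F[0-2] = +1028.9122 N (tension)
  F[1-2] = +2079.2635 N (tension)
  F[1-3] = -871.7680 N (compression)
  F[2-3] = +908.0372 N (tension)
  F[2-4] = +446.2470 N (tension)
  F[3-4] = -903.9710 N (compression)
  Rx@0 = +351.1700 N
  Ry@0 = +2237.7829 N
  Ry@4 = +786.1471 N

-903.971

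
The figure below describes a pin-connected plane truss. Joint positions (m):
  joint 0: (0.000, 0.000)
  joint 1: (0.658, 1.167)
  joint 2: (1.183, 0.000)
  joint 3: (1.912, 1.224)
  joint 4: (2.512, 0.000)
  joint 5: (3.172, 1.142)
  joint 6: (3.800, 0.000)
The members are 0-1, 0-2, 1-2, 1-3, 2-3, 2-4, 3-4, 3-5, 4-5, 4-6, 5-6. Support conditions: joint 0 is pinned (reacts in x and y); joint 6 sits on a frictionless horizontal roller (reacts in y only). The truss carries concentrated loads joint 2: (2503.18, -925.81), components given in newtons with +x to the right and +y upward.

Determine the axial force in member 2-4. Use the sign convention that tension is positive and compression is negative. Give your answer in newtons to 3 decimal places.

N=7 nodes, M=11 members, R=3 reactions → 2N=14, M+R=14
member 0 (0-1): L=1.3397, (cx,cy)=(0.4911,0.8711)
member 1 (0-2): L=1.1830, (cx,cy)=(1.0000,0.0000)
member 2 (1-2): L=1.2797, (cx,cy)=(0.4103,-0.9120)
member 3 (1-3): L=1.2553, (cx,cy)=(0.9990,0.0454)
member 4 (2-3): L=1.4246, (cx,cy)=(0.5117,0.8592)
member 5 (2-4): L=1.3290, (cx,cy)=(1.0000,0.0000)
member 6 (3-4): L=1.3631, (cx,cy)=(0.4402,-0.8979)
member 7 (3-5): L=1.2627, (cx,cy)=(0.9979,-0.0649)
member 8 (4-5): L=1.3190, (cx,cy)=(0.5004,0.8658)
member 9 (4-6): L=1.2880, (cx,cy)=(1.0000,0.0000)
member 10 (5-6): L=1.3033, (cx,cy)=(0.4819,-0.8762)
solve A·x = −loads:
  F[0-1] = -731.9570 N (compression)
  F[0-2] = +2862.6785 N (tension)
  F[1-2] = +667.5700 N (tension)
  F[1-3] = -634.0345 N (compression)
  F[2-3] = +368.9756 N (tension)
  F[2-4] = +444.5735 N (tension)
  F[3-4] = -298.2791 N (compression)
  F[3-5] = -313.9466 N (compression)
  F[4-5] = +309.3427 N (tension)
  F[4-6] = +158.4954 N (tension)
  F[5-6] = -328.9242 N (compression)
  Rx@0 = -2503.1800 N
  Ry@0 = +637.5907 N
  Ry@6 = +288.2193 N

444.574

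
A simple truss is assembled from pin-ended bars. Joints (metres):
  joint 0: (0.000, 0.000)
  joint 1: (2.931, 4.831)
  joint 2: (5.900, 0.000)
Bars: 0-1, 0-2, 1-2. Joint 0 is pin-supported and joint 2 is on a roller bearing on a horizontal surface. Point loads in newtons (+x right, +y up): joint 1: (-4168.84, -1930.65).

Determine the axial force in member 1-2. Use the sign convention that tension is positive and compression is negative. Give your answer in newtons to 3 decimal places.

2880.857

N=3 nodes, M=3 members, R=3 reactions → 2N=6, M+R=6
member 0 (0-1): L=5.6506, (cx,cy)=(0.5187,0.8550)
member 1 (0-2): L=5.9000, (cx,cy)=(1.0000,0.0000)
member 2 (1-2): L=5.6704, (cx,cy)=(0.5236,-0.8520)
solve A·x = −loads:
  F[0-1] = -5128.9902 N (compression)
  F[0-2] = -1508.4038 N (compression)
  F[1-2] = +2880.8570 N (tension)
  Rx@0 = +4168.8400 N
  Ry@0 = +4385.0451 N
  Ry@2 = -2454.3951 N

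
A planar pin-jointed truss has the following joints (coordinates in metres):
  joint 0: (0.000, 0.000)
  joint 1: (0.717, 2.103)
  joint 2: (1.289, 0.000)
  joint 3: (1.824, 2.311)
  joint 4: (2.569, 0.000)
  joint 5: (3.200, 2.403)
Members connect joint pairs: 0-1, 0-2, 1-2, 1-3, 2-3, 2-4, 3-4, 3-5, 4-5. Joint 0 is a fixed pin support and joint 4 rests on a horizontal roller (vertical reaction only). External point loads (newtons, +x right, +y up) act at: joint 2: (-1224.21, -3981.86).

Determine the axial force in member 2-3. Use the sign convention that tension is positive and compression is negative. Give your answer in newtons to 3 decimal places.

2273.869

N=6 nodes, M=9 members, R=3 reactions → 2N=12, M+R=12
member 0 (0-1): L=2.2219, (cx,cy)=(0.3227,0.9465)
member 1 (0-2): L=1.2890, (cx,cy)=(1.0000,0.0000)
member 2 (1-2): L=2.1794, (cx,cy)=(0.2625,-0.9649)
member 3 (1-3): L=1.1264, (cx,cy)=(0.9828,0.1847)
member 4 (2-3): L=2.3721, (cx,cy)=(0.2255,0.9742)
member 5 (2-4): L=1.2800, (cx,cy)=(1.0000,0.0000)
member 6 (3-4): L=2.4281, (cx,cy)=(0.3068,-0.9518)
member 7 (3-5): L=1.3791, (cx,cy)=(0.9978,0.0667)
member 8 (4-5): L=2.4845, (cx,cy)=(0.2540,0.9672)
solve A·x = −loads:
  F[0-1] = -2096.0945 N (compression)
  F[0-2] = -547.7973 N (compression)
  F[1-2] = +1830.7574 N (tension)
  F[1-3] = -1177.1533 N (compression)
  F[2-3] = +2273.8694 N (tension)
  F[2-4] = +644.0671 N (tension)
  F[3-4] = -2099.1537 N (compression)
  F[3-5] = -0.0000 N (compression)
  F[4-5] = -0.0000 N (compression)
  Rx@0 = +1224.2100 N
  Ry@0 = +1983.9552 N
  Ry@4 = +1997.9048 N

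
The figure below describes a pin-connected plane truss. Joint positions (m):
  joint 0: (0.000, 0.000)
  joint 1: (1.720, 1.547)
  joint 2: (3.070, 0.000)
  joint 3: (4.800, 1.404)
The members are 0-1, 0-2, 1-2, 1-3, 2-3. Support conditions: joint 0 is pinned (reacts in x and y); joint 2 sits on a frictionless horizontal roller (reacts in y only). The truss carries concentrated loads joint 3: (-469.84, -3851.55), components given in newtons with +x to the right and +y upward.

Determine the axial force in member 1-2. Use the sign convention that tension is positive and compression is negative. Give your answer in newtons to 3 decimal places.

-2844.687

N=4 nodes, M=5 members, R=3 reactions → 2N=8, M+R=8
member 0 (0-1): L=2.3134, (cx,cy)=(0.7435,0.6687)
member 1 (0-2): L=3.0700, (cx,cy)=(1.0000,0.0000)
member 2 (1-2): L=2.0532, (cx,cy)=(0.6575,-0.7535)
member 3 (1-3): L=3.0833, (cx,cy)=(0.9989,-0.0464)
member 4 (2-3): L=2.2280, (cx,cy)=(0.7765,0.6302)
solve A·x = −loads:
  F[0-1] = +2924.2864 N (tension)
  F[0-2] = -2644.0734 N (compression)
  F[1-2] = -2844.6870 N (compression)
  F[1-3] = +4048.9837 N (tension)
  F[2-3] = -5814.0842 N (compression)
  Rx@0 = +469.8400 N
  Ry@0 = -1955.5460 N
  Ry@2 = +5807.0960 N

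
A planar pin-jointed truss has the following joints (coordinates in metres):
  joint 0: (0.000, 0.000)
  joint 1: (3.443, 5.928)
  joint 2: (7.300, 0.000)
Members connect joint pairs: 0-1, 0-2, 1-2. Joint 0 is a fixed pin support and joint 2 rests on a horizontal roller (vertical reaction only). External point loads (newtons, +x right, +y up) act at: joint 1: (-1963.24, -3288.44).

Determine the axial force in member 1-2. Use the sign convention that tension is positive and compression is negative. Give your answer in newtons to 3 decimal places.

51.642

N=3 nodes, M=3 members, R=3 reactions → 2N=6, M+R=6
member 0 (0-1): L=6.8553, (cx,cy)=(0.5022,0.8647)
member 1 (0-2): L=7.3000, (cx,cy)=(1.0000,0.0000)
member 2 (1-2): L=7.0723, (cx,cy)=(0.5454,-0.8382)
solve A·x = −loads:
  F[0-1] = -3852.9104 N (compression)
  F[0-2] = -28.1636 N (compression)
  F[1-2] = +51.6417 N (tension)
  Rx@0 = +1963.2400 N
  Ry@0 = +3331.7260 N
  Ry@2 = -43.2860 N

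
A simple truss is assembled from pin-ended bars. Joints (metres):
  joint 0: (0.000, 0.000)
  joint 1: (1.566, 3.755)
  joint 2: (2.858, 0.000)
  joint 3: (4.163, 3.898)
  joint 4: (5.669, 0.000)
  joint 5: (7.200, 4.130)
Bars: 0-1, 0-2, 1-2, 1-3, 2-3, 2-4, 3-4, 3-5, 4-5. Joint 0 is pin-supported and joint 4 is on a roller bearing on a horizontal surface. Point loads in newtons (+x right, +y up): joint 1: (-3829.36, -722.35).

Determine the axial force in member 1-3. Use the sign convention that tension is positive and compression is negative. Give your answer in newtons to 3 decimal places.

1719.501

N=6 nodes, M=9 members, R=3 reactions → 2N=12, M+R=12
member 0 (0-1): L=4.0685, (cx,cy)=(0.3849,0.9230)
member 1 (0-2): L=2.8580, (cx,cy)=(1.0000,0.0000)
member 2 (1-2): L=3.9711, (cx,cy)=(0.3254,-0.9456)
member 3 (1-3): L=2.6009, (cx,cy)=(0.9985,0.0550)
member 4 (2-3): L=4.1106, (cx,cy)=(0.3175,0.9483)
member 5 (2-4): L=2.8110, (cx,cy)=(1.0000,0.0000)
member 6 (3-4): L=4.1788, (cx,cy)=(0.3604,-0.9328)
member 7 (3-5): L=3.0458, (cx,cy)=(0.9971,0.0762)
member 8 (4-5): L=4.4046, (cx,cy)=(0.3476,0.9376)
solve A·x = −loads:
  F[0-1] = -3314.6623 N (compression)
  F[0-2] = -2553.5065 N (compression)
  F[1-2] = +2571.3695 N (tension)
  F[1-3] = +1719.5014 N (tension)
  F[2-3] = -2564.1112 N (compression)
  F[2-4] = -902.8769 N (compression)
  F[3-4] = +2505.2786 N (tension)
  F[3-5] = +0.0000 N (tension)
  F[4-5] = +0.0000 N (tension)
  Rx@0 = +3829.3600 N
  Ry@0 = +3059.2783 N
  Ry@4 = -2336.9283 N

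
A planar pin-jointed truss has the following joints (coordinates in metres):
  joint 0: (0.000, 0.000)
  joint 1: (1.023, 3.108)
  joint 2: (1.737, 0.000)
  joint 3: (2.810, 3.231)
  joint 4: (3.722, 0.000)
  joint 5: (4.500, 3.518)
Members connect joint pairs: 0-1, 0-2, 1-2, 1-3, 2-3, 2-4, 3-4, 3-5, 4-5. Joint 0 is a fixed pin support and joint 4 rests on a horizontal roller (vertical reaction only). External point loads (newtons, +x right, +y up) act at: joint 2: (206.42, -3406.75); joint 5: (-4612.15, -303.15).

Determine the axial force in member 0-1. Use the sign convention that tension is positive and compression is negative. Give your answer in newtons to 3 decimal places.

N=6 nodes, M=9 members, R=3 reactions → 2N=12, M+R=12
member 0 (0-1): L=3.2720, (cx,cy)=(0.3126,0.9499)
member 1 (0-2): L=1.7370, (cx,cy)=(1.0000,0.0000)
member 2 (1-2): L=3.1890, (cx,cy)=(0.2239,-0.9746)
member 3 (1-3): L=1.7912, (cx,cy)=(0.9976,0.0687)
member 4 (2-3): L=3.4045, (cx,cy)=(0.3152,0.9490)
member 5 (2-4): L=1.9850, (cx,cy)=(1.0000,0.0000)
member 6 (3-4): L=3.3572, (cx,cy)=(0.2717,-0.9624)
member 7 (3-5): L=1.7142, (cx,cy)=(0.9859,0.1674)
member 8 (4-5): L=3.6030, (cx,cy)=(0.2159,0.9764)
solve A·x = −loads:
  F[0-1] = -6435.4880 N (compression)
  F[0-2] = -2393.6762 N (compression)
  F[1-2] = +6034.5797 N (tension)
  F[1-3] = -3371.1385 N (compression)
  F[2-3] = -2607.5197 N (compression)
  F[2-4] = -427.1565 N (compression)
  F[3-4] = +1978.5377 N (tension)
  F[3-5] = -4790.0788 N (compression)
  F[4-5] = +510.8833 N (tension)
  Rx@0 = +4405.7300 N
  Ry@0 = +6112.8672 N
  Ry@4 = -2402.9672 N

-6435.488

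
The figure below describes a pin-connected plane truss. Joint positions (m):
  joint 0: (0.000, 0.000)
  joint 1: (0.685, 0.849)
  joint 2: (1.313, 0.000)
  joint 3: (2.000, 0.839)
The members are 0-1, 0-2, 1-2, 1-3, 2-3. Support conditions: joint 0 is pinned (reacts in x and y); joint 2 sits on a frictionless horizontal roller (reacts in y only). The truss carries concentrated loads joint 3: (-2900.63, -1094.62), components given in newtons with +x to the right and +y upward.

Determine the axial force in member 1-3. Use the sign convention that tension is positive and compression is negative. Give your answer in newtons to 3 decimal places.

N=4 nodes, M=5 members, R=3 reactions → 2N=8, M+R=8
member 0 (0-1): L=1.0909, (cx,cy)=(0.6279,0.7783)
member 1 (0-2): L=1.3130, (cx,cy)=(1.0000,0.0000)
member 2 (1-2): L=1.0560, (cx,cy)=(0.5947,-0.8040)
member 3 (1-3): L=1.3150, (cx,cy)=(1.0000,-0.0076)
member 4 (2-3): L=1.0844, (cx,cy)=(0.6335,0.7737)
solve A·x = −loads:
  F[0-1] = -1645.6401 N (compression)
  F[0-2] = -1867.2805 N (compression)
  F[1-2] = +1611.8939 N (tension)
  F[1-3] = -1991.9744 N (compression)
  F[2-3] = -1434.3444 N (compression)
  Rx@0 = +2900.6300 N
  Ry@0 = +1280.7499 N
  Ry@2 = -186.1299 N

-1991.974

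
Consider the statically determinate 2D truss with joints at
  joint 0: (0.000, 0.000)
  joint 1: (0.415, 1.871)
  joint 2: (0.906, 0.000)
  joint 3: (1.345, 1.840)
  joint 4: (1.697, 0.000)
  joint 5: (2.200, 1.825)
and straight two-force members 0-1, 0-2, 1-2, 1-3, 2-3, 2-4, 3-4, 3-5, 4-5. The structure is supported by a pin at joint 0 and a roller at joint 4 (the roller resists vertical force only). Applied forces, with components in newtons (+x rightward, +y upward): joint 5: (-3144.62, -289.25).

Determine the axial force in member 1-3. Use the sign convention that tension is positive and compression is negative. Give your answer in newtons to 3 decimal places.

-1611.047

N=6 nodes, M=9 members, R=3 reactions → 2N=12, M+R=12
member 0 (0-1): L=1.9165, (cx,cy)=(0.2165,0.9763)
member 1 (0-2): L=0.9060, (cx,cy)=(1.0000,0.0000)
member 2 (1-2): L=1.9344, (cx,cy)=(0.2538,-0.9672)
member 3 (1-3): L=0.9305, (cx,cy)=(0.9994,-0.0333)
member 4 (2-3): L=1.8916, (cx,cy)=(0.2321,0.9727)
member 5 (2-4): L=0.7910, (cx,cy)=(1.0000,0.0000)
member 6 (3-4): L=1.8734, (cx,cy)=(0.1879,-0.9822)
member 7 (3-5): L=0.8551, (cx,cy)=(0.9998,-0.0175)
member 8 (4-5): L=1.8930, (cx,cy)=(0.2657,0.9641)
solve A·x = −loads:
  F[0-1] = -3376.1816 N (compression)
  F[0-2] = -2413.5291 N (compression)
  F[1-2] = +3463.1708 N (tension)
  F[1-3] = -1611.0474 N (compression)
  F[2-3] = -3443.7670 N (compression)
  F[2-4] = -735.2611 N (compression)
  F[3-4] = +3410.3283 N (tension)
  F[3-5] = -3050.6187 N (compression)
  F[4-5] = -355.5420 N (compression)
  Rx@0 = +3144.6200 N
  Ry@0 = +3296.0747 N
  Ry@4 = -3006.8247 N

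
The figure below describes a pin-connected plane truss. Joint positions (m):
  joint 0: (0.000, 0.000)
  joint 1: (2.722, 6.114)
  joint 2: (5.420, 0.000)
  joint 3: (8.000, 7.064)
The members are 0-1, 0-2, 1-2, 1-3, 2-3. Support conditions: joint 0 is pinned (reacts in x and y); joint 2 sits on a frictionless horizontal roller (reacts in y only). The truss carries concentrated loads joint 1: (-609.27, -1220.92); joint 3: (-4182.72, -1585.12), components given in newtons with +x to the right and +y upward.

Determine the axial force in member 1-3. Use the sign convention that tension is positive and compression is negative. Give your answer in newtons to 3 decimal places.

N=4 nodes, M=5 members, R=3 reactions → 2N=8, M+R=8
member 0 (0-1): L=6.6926, (cx,cy)=(0.4067,0.9136)
member 1 (0-2): L=5.4200, (cx,cy)=(1.0000,0.0000)
member 2 (1-2): L=6.6828, (cx,cy)=(0.4037,-0.9149)
member 3 (1-3): L=5.3628, (cx,cy)=(0.9842,0.1771)
member 4 (2-3): L=7.5204, (cx,cy)=(0.3431,0.9393)
solve A·x = −loads:
  F[0-1] = -6558.9294 N (compression)
  F[0-2] = -2124.3379 N (compression)
  F[1-2] = +4455.9961 N (tension)
  F[1-3] = -3919.3484 N (compression)
  F[2-3] = -948.3802 N (compression)
  Rx@0 = +4791.9900 N
  Ry@0 = +5991.9268 N
  Ry@2 = -3185.8868 N

-3919.348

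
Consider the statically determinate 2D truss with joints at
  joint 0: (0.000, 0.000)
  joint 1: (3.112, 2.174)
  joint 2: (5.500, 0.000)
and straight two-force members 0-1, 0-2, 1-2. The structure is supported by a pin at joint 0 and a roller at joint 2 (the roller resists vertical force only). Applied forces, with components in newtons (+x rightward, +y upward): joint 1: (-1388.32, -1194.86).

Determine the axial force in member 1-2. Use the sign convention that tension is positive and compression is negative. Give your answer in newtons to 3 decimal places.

-189.110

N=3 nodes, M=3 members, R=3 reactions → 2N=6, M+R=6
member 0 (0-1): L=3.7962, (cx,cy)=(0.8198,0.5727)
member 1 (0-2): L=5.5000, (cx,cy)=(1.0000,0.0000)
member 2 (1-2): L=3.2294, (cx,cy)=(0.7395,-0.6732)
solve A·x = −loads:
  F[0-1] = -1864.1191 N (compression)
  F[0-2] = +139.8402 N (tension)
  F[1-2] = -189.1104 N (compression)
  Rx@0 = +1388.3200 N
  Ry@0 = +1067.5515 N
  Ry@2 = +127.3085 N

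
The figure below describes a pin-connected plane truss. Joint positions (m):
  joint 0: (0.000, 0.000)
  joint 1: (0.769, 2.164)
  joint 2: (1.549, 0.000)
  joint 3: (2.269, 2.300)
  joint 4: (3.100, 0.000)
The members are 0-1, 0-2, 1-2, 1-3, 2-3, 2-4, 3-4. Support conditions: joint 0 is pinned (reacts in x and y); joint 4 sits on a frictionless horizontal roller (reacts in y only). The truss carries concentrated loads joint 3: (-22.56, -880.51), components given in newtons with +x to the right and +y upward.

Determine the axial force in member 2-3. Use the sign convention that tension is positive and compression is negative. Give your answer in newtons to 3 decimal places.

-248.222

N=5 nodes, M=7 members, R=3 reactions → 2N=10, M+R=10
member 0 (0-1): L=2.2966, (cx,cy)=(0.3348,0.9423)
member 1 (0-2): L=1.5490, (cx,cy)=(1.0000,0.0000)
member 2 (1-2): L=2.3003, (cx,cy)=(0.3391,-0.9408)
member 3 (1-3): L=1.5062, (cx,cy)=(0.9959,0.0903)
member 4 (2-3): L=2.4101, (cx,cy)=(0.2987,0.9543)
member 5 (2-4): L=1.5510, (cx,cy)=(1.0000,0.0000)
member 6 (3-4): L=2.4455, (cx,cy)=(0.3398,-0.9405)
solve A·x = −loads:
  F[0-1] = -268.2573 N (compression)
  F[0-2] = +67.2650 N (tension)
  F[1-2] = +251.8042 N (tension)
  F[1-3] = -175.9277 N (compression)
  F[2-3] = -248.2217 N (compression)
  F[2-4] = +226.8046 N (tension)
  F[3-4] = -667.4548 N (compression)
  Rx@0 = +22.5600 N
  Ry@0 = +252.7716 N
  Ry@4 = +627.7384 N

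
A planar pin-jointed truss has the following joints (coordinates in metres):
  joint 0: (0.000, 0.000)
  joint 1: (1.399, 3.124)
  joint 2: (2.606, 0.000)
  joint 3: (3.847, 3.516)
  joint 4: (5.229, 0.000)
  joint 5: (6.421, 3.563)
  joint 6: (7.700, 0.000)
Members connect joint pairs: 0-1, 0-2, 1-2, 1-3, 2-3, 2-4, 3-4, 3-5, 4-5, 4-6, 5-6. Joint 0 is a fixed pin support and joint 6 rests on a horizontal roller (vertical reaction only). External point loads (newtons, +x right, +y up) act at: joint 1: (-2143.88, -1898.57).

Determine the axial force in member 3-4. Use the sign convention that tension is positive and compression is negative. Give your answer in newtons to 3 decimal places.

571.129

N=7 nodes, M=11 members, R=3 reactions → 2N=14, M+R=14
member 0 (0-1): L=3.4229, (cx,cy)=(0.4087,0.9127)
member 1 (0-2): L=2.6060, (cx,cy)=(1.0000,0.0000)
member 2 (1-2): L=3.3491, (cx,cy)=(0.3604,-0.9328)
member 3 (1-3): L=2.4792, (cx,cy)=(0.9874,0.1581)
member 4 (2-3): L=3.7286, (cx,cy)=(0.3328,0.9430)
member 5 (2-4): L=2.6230, (cx,cy)=(1.0000,0.0000)
member 6 (3-4): L=3.7779, (cx,cy)=(0.3658,-0.9307)
member 7 (3-5): L=2.5744, (cx,cy)=(0.9998,0.0183)
member 8 (4-5): L=3.7571, (cx,cy)=(0.3173,0.9483)
member 9 (4-6): L=2.4710, (cx,cy)=(1.0000,0.0000)
member 10 (5-6): L=3.7856, (cx,cy)=(0.3379,-0.9412)
solve A·x = −loads:
  F[0-1] = -2655.3324 N (compression)
  F[0-2] = -1058.6139 N (compression)
  F[1-2] = +701.0247 N (tension)
  F[1-3] = +816.2329 N (tension)
  F[2-3] = -693.4514 N (compression)
  F[2-4] = -575.1608 N (compression)
  F[3-4] = +571.1286 N (tension)
  F[3-5] = +366.2938 N (tension)
  F[4-5] = -560.4992 N (compression)
  F[4-6] = -188.4056 N (compression)
  F[5-6] = +557.6461 N (tension)
  Rx@0 = +2143.8800 N
  Ry@0 = +2423.4248 N
  Ry@6 = -524.8548 N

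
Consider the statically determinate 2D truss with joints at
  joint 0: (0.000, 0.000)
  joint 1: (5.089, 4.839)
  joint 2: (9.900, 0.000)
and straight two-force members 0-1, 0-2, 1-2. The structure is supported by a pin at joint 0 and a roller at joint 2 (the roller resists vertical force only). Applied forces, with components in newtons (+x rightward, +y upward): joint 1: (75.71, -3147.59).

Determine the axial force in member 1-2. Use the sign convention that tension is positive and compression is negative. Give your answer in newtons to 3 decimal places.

-2333.754

N=3 nodes, M=3 members, R=3 reactions → 2N=6, M+R=6
member 0 (0-1): L=7.0224, (cx,cy)=(0.7247,0.6891)
member 1 (0-2): L=9.9000, (cx,cy)=(1.0000,0.0000)
member 2 (1-2): L=6.8236, (cx,cy)=(0.7051,-0.7092)
solve A·x = −loads:
  F[0-1] = -2166.0621 N (compression)
  F[0-2] = +1645.4182 N (tension)
  F[1-2] = -2333.7541 N (compression)
  Rx@0 = -75.7100 N
  Ry@0 = +1492.5954 N
  Ry@2 = +1654.9946 N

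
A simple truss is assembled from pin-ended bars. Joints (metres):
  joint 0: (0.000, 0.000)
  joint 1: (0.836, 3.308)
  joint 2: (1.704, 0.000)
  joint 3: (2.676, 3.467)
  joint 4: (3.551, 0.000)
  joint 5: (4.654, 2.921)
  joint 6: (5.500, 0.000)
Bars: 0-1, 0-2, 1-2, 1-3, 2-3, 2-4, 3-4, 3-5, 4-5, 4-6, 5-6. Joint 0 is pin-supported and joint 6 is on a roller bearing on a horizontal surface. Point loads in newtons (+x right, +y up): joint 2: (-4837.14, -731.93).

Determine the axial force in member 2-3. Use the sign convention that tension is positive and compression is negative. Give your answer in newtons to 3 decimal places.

N=7 nodes, M=11 members, R=3 reactions → 2N=14, M+R=14
member 0 (0-1): L=3.4120, (cx,cy)=(0.2450,0.9695)
member 1 (0-2): L=1.7040, (cx,cy)=(1.0000,0.0000)
member 2 (1-2): L=3.4200, (cx,cy)=(0.2538,-0.9673)
member 3 (1-3): L=1.8469, (cx,cy)=(0.9963,0.0861)
member 4 (2-3): L=3.6007, (cx,cy)=(0.2699,0.9629)
member 5 (2-4): L=1.8470, (cx,cy)=(1.0000,0.0000)
member 6 (3-4): L=3.5757, (cx,cy)=(0.2447,-0.9696)
member 7 (3-5): L=2.0520, (cx,cy)=(0.9639,-0.2661)
member 8 (4-5): L=3.1223, (cx,cy)=(0.3533,0.9355)
member 9 (4-6): L=1.9490, (cx,cy)=(1.0000,0.0000)
member 10 (5-6): L=3.0410, (cx,cy)=(0.2782,-0.9605)
solve A·x = −loads:
  F[0-1] = -521.0470 N (compression)
  F[0-2] = -4709.4744 N (compression)
  F[1-2] = +499.5338 N (tension)
  F[1-3] = -255.3967 N (compression)
  F[2-3] = +258.3440 N (tension)
  F[2-4] = +184.7087 N (tension)
  F[3-4] = -194.8662 N (compression)
  F[3-5] = -142.1482 N (compression)
  F[4-5] = +201.9635 N (tension)
  F[4-6] = +65.6773 N (tension)
  F[5-6] = -236.0847 N (compression)
  Rx@0 = +4837.1400 N
  Ry@0 = +505.1648 N
  Ry@6 = +226.7652 N

258.344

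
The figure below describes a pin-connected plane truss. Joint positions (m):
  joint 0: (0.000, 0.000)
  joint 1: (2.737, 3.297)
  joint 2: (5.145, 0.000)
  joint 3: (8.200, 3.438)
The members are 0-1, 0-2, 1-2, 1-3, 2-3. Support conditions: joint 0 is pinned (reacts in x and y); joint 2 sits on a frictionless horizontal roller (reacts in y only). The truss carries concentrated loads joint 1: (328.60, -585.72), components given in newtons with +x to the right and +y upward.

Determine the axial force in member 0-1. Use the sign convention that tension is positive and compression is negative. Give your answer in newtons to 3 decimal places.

N=4 nodes, M=5 members, R=3 reactions → 2N=8, M+R=8
member 0 (0-1): L=4.2850, (cx,cy)=(0.6387,0.7694)
member 1 (0-2): L=5.1450, (cx,cy)=(1.0000,0.0000)
member 2 (1-2): L=4.0827, (cx,cy)=(0.5898,-0.8075)
member 3 (1-3): L=5.4648, (cx,cy)=(0.9997,0.0258)
member 4 (2-3): L=4.5992, (cx,cy)=(0.6642,0.7475)
solve A·x = −loads:
  F[0-1] = -82.6080 N (compression)
  F[0-2] = +381.3648 N (tension)
  F[1-2] = -646.5984 N (compression)
  F[1-3] = +0.0000 N (tension)
  F[2-3] = +0.0000 N (tension)
  Rx@0 = -328.6000 N
  Ry@0 = +63.5607 N
  Ry@2 = +522.1593 N

-82.608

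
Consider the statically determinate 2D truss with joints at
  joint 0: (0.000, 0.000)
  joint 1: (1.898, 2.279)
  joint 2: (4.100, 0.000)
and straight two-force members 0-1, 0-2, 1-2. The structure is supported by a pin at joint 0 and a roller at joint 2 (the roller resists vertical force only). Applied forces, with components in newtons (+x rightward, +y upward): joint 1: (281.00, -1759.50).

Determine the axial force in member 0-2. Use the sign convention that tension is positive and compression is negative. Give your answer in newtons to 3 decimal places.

937.917

N=3 nodes, M=3 members, R=3 reactions → 2N=6, M+R=6
member 0 (0-1): L=2.9658, (cx,cy)=(0.6400,0.7684)
member 1 (0-2): L=4.1000, (cx,cy)=(1.0000,0.0000)
member 2 (1-2): L=3.1690, (cx,cy)=(0.6949,-0.7192)
solve A·x = −loads:
  F[0-1] = -1026.5100 N (compression)
  F[0-2] = +937.9173 N (tension)
  F[1-2] = -1349.8059 N (compression)
  Rx@0 = -281.0000 N
  Ry@0 = +788.7854 N
  Ry@2 = +970.7146 N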